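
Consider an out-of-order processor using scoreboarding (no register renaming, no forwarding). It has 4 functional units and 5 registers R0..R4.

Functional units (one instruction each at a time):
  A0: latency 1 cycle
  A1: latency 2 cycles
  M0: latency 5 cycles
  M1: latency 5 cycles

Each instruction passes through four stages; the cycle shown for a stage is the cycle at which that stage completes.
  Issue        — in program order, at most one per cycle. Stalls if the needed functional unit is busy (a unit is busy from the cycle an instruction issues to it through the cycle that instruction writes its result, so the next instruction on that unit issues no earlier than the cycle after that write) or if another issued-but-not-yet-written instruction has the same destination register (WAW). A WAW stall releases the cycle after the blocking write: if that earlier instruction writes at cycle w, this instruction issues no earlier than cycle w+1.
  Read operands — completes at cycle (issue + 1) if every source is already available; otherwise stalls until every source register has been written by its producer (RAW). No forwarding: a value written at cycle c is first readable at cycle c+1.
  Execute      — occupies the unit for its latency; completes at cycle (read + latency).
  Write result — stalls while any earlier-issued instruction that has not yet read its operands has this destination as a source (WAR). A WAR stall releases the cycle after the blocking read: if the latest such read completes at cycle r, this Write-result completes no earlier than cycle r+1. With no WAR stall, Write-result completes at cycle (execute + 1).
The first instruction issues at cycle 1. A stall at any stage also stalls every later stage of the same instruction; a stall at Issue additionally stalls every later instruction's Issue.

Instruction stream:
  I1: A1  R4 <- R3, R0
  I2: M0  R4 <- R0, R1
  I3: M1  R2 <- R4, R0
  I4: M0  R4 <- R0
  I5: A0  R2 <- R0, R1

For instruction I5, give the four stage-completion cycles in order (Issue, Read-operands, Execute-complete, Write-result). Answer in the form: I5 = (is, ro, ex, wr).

c1: I1 issues→A1
c2: I1 reads
c4: I1 exec-done
c5: I1 writes R4
c6: I2 issues→M0
c7: I2 reads | I3 issues→M1
c12: I2 exec-done
c13: I2 writes R4
c14: I3 reads | I4 issues→M0
c15: I4 reads
c19: I3 exec-done
c20: I3 writes R2 | I4 exec-done
c21: I4 writes R4 | I5 issues→A0
c22: I5 reads
c23: I5 exec-done
c24: I5 writes R2

I5 = (21, 22, 23, 24)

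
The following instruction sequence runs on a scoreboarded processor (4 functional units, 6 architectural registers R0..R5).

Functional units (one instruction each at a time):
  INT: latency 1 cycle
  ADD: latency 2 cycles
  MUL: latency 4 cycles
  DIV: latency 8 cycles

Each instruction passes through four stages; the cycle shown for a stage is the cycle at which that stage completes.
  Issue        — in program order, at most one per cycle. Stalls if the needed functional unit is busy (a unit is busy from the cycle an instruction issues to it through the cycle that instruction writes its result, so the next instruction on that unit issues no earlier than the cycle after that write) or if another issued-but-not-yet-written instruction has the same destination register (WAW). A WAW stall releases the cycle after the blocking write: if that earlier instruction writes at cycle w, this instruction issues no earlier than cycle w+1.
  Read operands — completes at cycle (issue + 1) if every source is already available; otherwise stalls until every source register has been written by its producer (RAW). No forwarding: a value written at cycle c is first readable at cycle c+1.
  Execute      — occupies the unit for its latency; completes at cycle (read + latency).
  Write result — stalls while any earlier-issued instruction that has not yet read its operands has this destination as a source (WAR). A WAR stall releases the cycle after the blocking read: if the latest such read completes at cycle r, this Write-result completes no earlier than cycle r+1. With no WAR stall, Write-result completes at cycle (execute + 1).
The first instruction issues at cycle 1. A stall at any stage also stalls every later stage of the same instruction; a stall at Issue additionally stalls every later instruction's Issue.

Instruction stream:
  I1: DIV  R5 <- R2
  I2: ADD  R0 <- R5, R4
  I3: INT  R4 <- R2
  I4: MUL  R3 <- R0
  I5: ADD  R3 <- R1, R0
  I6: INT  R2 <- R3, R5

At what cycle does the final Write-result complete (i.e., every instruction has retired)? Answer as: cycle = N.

cycle = 29

[1] I1 dispatched to DIV
[2] I1 operands ready; I2 dispatched to ADD
[3] I3 dispatched to INT
[4] I3 operands ready; I4 dispatched to MUL
[5] I3 complete
[10] I1 complete
[11] R5←I1
[12] I2 operands ready
[13] R4←I3
[14] I2 complete
[15] R0←I2
[16] I4 operands ready
[20] I4 complete
[21] R3←I4
[22] I5 dispatched to ADD
[23] I5 operands ready; I6 dispatched to INT
[25] I5 complete
[26] R3←I5
[27] I6 operands ready
[28] I6 complete
[29] R2←I6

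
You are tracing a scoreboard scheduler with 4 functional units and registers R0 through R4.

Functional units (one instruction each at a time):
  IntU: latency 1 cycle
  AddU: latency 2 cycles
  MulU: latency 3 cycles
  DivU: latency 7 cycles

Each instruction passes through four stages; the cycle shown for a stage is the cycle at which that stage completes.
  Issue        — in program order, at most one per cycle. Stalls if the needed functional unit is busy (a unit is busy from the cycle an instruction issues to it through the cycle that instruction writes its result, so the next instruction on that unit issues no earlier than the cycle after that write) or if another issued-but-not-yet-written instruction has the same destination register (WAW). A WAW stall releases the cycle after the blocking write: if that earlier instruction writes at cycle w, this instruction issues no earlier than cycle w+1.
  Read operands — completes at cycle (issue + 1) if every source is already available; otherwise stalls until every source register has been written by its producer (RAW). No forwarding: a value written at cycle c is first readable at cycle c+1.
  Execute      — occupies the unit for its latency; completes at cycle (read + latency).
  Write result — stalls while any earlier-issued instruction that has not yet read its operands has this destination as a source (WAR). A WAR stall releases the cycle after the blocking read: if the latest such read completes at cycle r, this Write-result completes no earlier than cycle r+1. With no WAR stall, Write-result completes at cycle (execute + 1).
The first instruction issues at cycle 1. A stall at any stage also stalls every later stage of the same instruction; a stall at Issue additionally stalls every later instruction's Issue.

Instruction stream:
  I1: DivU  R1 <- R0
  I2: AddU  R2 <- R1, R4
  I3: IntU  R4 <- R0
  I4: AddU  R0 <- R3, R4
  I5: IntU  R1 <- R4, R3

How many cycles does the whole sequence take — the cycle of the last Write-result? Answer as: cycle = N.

I1  is:1  ro:2  ex:9  wr:10
I2  is:2  ro:11  ex:13  wr:14  — RAW R1: wait I1 write@10
I3  is:3  ro:4  ex:5  wr:12  — WAR R4: wait I2 read@11
I4  is:15  ro:16  ex:18  wr:19  — struct: AddU busy until I2 writes@14
I5  is:16  ro:17  ex:18  wr:19

cycle = 19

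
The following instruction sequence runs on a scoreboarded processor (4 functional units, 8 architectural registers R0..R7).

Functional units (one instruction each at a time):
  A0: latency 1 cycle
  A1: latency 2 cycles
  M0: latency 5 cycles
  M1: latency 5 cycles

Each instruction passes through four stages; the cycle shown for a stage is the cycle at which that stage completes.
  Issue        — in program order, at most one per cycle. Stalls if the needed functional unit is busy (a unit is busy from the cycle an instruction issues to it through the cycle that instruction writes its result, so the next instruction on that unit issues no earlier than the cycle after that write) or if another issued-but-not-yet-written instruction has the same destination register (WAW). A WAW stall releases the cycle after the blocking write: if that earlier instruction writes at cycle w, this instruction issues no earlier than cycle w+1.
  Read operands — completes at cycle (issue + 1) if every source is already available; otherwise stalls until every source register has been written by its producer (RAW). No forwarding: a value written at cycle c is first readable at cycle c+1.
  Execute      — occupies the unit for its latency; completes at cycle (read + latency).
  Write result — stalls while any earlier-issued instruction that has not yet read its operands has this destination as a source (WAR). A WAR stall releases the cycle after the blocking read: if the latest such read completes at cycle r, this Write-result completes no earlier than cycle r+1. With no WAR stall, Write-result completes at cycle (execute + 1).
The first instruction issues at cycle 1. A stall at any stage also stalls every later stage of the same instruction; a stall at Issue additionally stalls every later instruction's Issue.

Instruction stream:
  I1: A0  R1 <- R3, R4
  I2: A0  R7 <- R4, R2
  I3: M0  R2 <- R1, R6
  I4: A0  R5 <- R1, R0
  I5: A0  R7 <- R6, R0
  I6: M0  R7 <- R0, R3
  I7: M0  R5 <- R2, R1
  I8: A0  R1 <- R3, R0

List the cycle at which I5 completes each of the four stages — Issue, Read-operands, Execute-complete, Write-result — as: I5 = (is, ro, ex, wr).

I5 = (13, 14, 15, 16)

[I1] 1/2/3/4
[I2] 5/6/7/8  (struct: A0 busy until I1 writes@4)
[I3] 6/7/12/13
[I4] 9/10/11/12  (struct: A0 busy until I2 writes@8)
[I5] 13/14/15/16  (struct: A0 busy until I4 writes@12)
[I6] 17/18/23/24  (WAW R7: wait I5 write@16)
[I7] 25/26/31/32  (struct: M0 busy until I6 writes@24)
[I8] 26/27/28/29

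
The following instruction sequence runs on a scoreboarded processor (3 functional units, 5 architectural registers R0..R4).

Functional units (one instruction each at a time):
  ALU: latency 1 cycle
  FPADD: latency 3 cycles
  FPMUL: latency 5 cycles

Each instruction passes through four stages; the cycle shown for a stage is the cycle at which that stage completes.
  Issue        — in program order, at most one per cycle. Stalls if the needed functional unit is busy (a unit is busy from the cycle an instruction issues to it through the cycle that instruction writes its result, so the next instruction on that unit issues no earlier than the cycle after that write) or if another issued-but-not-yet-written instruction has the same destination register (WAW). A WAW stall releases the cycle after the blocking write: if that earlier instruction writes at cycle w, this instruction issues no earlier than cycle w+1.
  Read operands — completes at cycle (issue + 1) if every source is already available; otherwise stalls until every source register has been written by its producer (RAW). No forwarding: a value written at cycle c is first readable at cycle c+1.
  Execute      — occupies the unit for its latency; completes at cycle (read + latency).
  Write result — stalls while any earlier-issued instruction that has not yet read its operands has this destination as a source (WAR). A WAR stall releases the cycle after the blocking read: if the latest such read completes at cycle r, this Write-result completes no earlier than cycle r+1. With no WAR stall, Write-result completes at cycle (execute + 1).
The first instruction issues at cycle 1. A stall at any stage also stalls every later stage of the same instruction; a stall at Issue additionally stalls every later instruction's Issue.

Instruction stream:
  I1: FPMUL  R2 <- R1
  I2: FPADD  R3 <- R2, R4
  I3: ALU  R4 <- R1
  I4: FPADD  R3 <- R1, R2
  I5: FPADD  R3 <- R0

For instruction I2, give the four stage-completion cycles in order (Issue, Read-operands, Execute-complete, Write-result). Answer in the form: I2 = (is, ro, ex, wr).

I2 = (2, 9, 12, 13)

c1: I1→FPMUL
c2: I1 RO, I2→FPADD
c3: I3→ALU
c4: I3 RO
c5: I3 EX
c7: I1 EX
c8: I1 WR R2
c9: I2 RO
c10: I3 WR R4
c12: I2 EX
c13: I2 WR R3
c14: I4→FPADD
c15: I4 RO
c18: I4 EX
c19: I4 WR R3
c20: I5→FPADD
c21: I5 RO
c24: I5 EX
c25: I5 WR R3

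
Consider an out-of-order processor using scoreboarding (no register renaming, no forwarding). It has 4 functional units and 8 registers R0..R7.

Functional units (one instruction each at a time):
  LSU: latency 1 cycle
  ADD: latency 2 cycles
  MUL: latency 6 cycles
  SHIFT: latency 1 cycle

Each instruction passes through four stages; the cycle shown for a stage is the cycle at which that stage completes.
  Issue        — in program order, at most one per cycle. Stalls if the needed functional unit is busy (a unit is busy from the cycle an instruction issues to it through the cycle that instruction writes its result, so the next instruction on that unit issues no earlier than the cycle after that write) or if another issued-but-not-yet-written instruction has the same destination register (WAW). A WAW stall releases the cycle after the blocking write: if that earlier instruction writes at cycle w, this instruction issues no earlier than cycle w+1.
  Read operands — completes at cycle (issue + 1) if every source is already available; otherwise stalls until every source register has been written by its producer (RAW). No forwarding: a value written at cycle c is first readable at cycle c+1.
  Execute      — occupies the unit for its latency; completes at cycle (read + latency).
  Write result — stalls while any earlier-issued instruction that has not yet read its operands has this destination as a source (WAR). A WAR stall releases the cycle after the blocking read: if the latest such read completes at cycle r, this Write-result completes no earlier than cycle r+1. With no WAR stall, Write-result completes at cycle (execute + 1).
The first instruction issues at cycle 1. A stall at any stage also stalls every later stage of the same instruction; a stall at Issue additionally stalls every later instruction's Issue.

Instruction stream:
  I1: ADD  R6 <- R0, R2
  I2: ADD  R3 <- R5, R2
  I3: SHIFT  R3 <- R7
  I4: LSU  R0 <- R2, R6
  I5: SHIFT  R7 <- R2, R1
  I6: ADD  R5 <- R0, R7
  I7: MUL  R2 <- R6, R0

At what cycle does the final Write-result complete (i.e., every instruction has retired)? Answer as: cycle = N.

1) issue 1, read 2, done 4, write 5
2) issue 6, read 7, done 9, write 10  <struct: ADD busy until I1 writes@5>
3) issue 11, read 12, done 13, write 14  <WAW R3: wait I2 write@10>
4) issue 12, read 13, done 14, write 15
5) issue 15, read 16, done 17, write 18  <struct: SHIFT busy until I3 writes@14>
6) issue 16, read 19, done 21, write 22  <RAW R7: wait I5 write@18>
7) issue 17, read 18, done 24, write 25

cycle = 25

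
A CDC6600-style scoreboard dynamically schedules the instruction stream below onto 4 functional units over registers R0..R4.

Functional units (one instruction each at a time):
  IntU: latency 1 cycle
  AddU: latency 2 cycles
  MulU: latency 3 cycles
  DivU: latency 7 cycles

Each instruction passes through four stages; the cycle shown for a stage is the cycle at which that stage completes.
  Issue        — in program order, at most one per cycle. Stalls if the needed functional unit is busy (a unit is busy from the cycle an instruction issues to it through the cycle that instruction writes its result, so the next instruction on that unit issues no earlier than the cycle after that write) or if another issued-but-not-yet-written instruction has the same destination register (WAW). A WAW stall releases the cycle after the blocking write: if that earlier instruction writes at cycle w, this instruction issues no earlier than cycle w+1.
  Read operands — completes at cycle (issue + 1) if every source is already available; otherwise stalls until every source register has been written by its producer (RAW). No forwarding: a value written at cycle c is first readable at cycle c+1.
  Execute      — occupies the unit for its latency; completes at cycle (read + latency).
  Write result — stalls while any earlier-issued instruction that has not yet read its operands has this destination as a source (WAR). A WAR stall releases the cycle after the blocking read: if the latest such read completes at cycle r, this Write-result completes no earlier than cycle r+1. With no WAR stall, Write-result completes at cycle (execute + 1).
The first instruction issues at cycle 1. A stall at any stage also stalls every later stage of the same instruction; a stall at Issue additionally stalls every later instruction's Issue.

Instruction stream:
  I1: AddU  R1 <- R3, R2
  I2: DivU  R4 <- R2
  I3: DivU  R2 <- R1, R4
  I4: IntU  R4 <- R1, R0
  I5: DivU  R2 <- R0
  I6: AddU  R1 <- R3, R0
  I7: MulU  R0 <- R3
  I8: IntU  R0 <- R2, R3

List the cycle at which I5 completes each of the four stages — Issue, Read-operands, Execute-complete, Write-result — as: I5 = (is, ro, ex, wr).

I5 = (22, 23, 30, 31)

I1  is:1  ro:2  ex:4  wr:5
I2  is:2  ro:3  ex:10  wr:11
I3  is:12  ro:13  ex:20  wr:21  — struct: DivU busy until I2 writes@11
I4  is:13  ro:14  ex:15  wr:16
I5  is:22  ro:23  ex:30  wr:31  — struct: DivU busy until I3 writes@21
I6  is:23  ro:24  ex:26  wr:27
I7  is:24  ro:25  ex:28  wr:29
I8  is:30  ro:32  ex:33  wr:34  — WAW R0: wait I7 write@29, RAW R2: wait I5 write@31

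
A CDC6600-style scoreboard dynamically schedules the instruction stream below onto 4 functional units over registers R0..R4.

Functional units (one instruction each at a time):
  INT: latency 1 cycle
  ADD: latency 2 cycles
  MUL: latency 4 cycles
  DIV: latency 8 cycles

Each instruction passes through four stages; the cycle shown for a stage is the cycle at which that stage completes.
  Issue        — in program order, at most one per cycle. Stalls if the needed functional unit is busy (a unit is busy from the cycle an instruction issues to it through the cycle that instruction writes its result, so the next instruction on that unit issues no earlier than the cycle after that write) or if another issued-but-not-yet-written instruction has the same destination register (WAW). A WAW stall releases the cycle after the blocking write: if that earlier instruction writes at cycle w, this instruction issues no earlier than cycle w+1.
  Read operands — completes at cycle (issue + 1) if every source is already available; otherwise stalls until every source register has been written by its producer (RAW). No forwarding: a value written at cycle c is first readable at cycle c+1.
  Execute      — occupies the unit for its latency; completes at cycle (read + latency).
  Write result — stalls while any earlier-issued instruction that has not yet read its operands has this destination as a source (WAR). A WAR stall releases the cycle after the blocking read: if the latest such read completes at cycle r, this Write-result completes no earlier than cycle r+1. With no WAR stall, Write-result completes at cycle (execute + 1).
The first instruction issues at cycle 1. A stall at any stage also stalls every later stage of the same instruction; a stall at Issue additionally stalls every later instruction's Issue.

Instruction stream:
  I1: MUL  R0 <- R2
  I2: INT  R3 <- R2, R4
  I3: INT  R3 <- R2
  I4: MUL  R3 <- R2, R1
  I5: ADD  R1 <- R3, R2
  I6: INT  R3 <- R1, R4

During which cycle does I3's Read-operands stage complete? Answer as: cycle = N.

I1  is:1  ro:2  ex:6  wr:7
I2  is:2  ro:3  ex:4  wr:5
I3  is:6  ro:7  ex:8  wr:9  — struct: INT busy until I2 writes@5
I4  is:10  ro:11  ex:15  wr:16  — WAW R3: wait I3 write@9
I5  is:11  ro:17  ex:19  wr:20  — RAW R3: wait I4 write@16
I6  is:17  ro:21  ex:22  wr:23  — WAW R3: wait I4 write@16, RAW R1: wait I5 write@20

cycle = 7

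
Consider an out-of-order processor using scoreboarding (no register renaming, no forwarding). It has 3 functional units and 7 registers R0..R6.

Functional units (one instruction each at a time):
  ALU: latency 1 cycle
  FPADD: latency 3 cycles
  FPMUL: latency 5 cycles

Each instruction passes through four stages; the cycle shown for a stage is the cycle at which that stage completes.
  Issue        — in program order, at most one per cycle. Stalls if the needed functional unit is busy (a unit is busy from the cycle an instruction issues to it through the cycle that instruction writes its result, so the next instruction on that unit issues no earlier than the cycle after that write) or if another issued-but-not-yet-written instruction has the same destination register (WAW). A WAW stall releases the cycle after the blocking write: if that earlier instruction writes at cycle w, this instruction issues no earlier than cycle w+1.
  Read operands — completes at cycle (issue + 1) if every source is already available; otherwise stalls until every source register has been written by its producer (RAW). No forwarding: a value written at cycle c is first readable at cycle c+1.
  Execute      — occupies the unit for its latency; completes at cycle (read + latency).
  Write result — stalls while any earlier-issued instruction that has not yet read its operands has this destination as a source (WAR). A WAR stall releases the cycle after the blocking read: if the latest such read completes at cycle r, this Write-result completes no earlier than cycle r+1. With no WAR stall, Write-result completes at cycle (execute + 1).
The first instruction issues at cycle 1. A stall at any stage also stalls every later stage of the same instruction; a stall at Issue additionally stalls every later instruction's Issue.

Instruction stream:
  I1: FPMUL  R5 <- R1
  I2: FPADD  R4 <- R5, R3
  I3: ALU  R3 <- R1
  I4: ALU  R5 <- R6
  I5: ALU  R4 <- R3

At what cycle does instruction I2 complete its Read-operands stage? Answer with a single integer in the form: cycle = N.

cycle = 9

[1] I1→FPMUL
[2] I1 RO | I2→FPADD
[3] I3→ALU
[4] I3 RO
[5] I3 EX
[7] I1 EX
[8] I1 WR R5
[9] I2 RO
[10] I3 WR R3
[11] I4→ALU
[12] I2 EX | I4 RO
[13] I2 WR R4 | I4 EX
[14] I4 WR R5
[15] I5→ALU
[16] I5 RO
[17] I5 EX
[18] I5 WR R4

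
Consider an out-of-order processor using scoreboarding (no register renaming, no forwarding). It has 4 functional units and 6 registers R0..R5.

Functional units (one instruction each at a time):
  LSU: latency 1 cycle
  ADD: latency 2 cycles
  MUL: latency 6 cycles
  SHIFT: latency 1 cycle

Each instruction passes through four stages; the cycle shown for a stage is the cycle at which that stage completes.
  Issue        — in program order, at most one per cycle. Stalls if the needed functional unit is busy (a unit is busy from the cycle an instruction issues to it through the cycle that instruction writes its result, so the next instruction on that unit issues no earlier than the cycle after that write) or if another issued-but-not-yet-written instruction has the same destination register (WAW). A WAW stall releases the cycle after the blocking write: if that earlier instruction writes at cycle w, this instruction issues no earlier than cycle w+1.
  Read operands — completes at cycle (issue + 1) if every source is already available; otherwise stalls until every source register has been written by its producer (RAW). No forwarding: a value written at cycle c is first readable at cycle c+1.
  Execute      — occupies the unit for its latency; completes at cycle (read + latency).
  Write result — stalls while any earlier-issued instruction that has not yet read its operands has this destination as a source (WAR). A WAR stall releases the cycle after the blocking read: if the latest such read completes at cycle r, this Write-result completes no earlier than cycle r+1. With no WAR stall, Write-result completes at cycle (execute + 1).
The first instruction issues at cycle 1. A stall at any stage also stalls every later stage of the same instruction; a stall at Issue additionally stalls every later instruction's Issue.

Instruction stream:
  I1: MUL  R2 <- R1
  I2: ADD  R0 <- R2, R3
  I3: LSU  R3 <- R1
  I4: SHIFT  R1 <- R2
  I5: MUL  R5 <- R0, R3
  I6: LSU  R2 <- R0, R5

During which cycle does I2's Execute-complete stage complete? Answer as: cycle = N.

cycle = 12

1) issue 1, read 2, done 8, write 9
2) issue 2, read 10, done 12, write 13  <RAW R2: wait I1 write@9>
3) issue 3, read 4, done 5, write 11  <WAR R3: wait I2 read@10>
4) issue 4, read 10, done 11, write 12  <RAW R2: wait I1 write@9>
5) issue 10, read 14, done 20, write 21  <struct: MUL busy until I1 writes@9 / RAW R0: wait I2 write@13>
6) issue 12, read 22, done 23, write 24  <struct: LSU busy until I3 writes@11 / RAW R5: wait I5 write@21>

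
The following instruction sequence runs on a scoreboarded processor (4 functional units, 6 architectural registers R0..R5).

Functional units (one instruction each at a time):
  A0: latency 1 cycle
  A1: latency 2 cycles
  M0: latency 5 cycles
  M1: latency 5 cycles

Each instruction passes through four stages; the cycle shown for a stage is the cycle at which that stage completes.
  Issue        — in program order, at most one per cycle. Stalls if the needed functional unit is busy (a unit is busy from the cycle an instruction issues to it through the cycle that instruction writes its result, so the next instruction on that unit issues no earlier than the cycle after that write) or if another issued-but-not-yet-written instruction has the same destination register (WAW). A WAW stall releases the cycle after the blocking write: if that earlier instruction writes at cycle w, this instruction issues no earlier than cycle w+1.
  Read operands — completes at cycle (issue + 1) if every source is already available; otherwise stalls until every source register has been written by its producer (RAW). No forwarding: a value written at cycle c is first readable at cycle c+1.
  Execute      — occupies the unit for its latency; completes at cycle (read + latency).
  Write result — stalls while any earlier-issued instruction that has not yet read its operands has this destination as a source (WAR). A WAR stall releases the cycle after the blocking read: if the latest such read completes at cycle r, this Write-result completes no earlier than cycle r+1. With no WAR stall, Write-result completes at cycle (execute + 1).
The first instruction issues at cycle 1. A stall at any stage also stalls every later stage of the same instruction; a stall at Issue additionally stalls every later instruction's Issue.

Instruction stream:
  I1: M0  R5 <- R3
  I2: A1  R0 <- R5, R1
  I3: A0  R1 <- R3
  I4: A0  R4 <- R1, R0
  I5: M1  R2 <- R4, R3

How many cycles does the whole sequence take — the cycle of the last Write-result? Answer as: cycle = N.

cycle 1: I1→M0
cycle 2: I1 RO, I2→A1
cycle 3: I3→A0
cycle 4: I3 RO
cycle 5: I3 EX
cycle 7: I1 EX
cycle 8: I1 WR R5
cycle 9: I2 RO
cycle 10: I3 WR R1
cycle 11: I2 EX, I4→A0
cycle 12: I2 WR R0, I5→M1
cycle 13: I4 RO
cycle 14: I4 EX
cycle 15: I4 WR R4
cycle 16: I5 RO
cycle 21: I5 EX
cycle 22: I5 WR R2

cycle = 22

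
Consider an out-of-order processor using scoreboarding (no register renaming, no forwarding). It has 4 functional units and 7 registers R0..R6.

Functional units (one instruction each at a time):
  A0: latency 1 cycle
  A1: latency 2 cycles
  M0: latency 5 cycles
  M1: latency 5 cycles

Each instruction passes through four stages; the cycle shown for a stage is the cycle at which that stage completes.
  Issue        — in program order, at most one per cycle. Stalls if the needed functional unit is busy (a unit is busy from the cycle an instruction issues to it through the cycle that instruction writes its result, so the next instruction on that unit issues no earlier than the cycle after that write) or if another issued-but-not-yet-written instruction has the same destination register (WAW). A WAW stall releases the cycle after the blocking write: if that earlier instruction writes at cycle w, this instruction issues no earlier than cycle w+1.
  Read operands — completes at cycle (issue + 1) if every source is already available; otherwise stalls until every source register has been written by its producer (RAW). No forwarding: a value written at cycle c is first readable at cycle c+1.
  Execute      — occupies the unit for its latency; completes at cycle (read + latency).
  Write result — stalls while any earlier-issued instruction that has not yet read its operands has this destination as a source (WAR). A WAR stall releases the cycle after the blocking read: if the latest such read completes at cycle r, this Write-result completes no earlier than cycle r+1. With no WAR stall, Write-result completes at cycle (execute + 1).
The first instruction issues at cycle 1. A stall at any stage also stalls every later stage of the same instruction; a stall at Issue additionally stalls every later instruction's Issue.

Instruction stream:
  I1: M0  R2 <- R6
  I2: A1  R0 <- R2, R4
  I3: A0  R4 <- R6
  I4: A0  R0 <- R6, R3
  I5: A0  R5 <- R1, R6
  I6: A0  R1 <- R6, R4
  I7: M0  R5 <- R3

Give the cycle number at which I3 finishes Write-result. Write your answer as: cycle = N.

  I1 | 1 | 2 | 7 | 8
  I2 | 2 | 9 | 11 | 12   RAW R2: wait I1 write@8
  I3 | 3 | 4 | 5 | 10   WAR R4: wait I2 read@9
  I4 | 13 | 14 | 15 | 16   WAW R0: wait I2 write@12
  I5 | 17 | 18 | 19 | 20   struct: A0 busy until I4 writes@16
  I6 | 21 | 22 | 23 | 24   struct: A0 busy until I5 writes@20
  I7 | 22 | 23 | 28 | 29

cycle = 10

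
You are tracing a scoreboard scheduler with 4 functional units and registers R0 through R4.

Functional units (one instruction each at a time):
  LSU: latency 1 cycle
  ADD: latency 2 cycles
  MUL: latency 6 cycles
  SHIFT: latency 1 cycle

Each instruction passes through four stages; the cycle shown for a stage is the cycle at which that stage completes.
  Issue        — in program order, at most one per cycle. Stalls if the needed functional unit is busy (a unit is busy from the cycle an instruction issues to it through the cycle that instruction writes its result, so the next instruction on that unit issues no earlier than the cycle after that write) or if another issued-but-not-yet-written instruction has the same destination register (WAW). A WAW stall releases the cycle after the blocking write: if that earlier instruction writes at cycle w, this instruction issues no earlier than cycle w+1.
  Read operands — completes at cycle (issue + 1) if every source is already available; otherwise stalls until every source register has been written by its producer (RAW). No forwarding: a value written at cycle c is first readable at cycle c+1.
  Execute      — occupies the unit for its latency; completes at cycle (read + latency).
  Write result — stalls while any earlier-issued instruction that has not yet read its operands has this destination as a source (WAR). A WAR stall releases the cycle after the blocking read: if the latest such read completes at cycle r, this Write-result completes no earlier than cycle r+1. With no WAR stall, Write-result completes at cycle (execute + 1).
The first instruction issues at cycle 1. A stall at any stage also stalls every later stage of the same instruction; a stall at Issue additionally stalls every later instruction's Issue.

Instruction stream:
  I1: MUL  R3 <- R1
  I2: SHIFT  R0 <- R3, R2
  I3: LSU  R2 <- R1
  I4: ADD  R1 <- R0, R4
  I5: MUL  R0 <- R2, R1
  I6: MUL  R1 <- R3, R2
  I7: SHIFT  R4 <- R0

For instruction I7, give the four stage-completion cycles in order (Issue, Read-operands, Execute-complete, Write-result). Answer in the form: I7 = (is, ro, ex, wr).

  I1 | 1 | 2 | 8 | 9
  I2 | 2 | 10 | 11 | 12   RAW R3: wait I1 write@9
  I3 | 3 | 4 | 5 | 11   WAR R2: wait I2 read@10
  I4 | 4 | 13 | 15 | 16   RAW R0: wait I2 write@12
  I5 | 13 | 17 | 23 | 24   WAW R0: wait I2 write@12 · RAW R1: wait I4 write@16
  I6 | 25 | 26 | 32 | 33   struct: MUL busy until I5 writes@24
  I7 | 26 | 27 | 28 | 29

I7 = (26, 27, 28, 29)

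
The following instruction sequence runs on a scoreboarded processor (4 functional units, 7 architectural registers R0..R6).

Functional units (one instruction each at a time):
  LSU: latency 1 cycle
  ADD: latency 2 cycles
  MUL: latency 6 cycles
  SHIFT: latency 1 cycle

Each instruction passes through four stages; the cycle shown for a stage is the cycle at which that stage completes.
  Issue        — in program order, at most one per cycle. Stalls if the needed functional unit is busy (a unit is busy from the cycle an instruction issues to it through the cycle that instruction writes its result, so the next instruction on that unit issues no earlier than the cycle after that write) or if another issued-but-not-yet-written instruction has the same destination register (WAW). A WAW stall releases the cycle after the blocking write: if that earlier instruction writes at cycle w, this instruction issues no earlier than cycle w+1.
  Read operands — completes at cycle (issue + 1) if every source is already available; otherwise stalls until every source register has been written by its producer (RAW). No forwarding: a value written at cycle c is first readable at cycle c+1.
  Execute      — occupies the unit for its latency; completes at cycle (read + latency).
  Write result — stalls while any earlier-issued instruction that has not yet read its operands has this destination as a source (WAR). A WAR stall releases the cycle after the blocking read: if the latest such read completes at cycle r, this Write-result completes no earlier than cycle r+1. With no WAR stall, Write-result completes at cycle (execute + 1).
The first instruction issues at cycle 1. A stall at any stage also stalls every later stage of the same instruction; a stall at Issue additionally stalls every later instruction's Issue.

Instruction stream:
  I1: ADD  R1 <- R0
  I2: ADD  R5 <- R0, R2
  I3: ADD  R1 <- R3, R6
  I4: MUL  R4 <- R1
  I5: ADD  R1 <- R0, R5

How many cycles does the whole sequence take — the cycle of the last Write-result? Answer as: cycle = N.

cycle 1: I1→ADD
cycle 2: I1 RO
cycle 4: I1 EX
cycle 5: I1 WR R1
cycle 6: I2→ADD
cycle 7: I2 RO
cycle 9: I2 EX
cycle 10: I2 WR R5
cycle 11: I3→ADD
cycle 12: I3 RO | I4→MUL
cycle 14: I3 EX
cycle 15: I3 WR R1
cycle 16: I4 RO | I5→ADD
cycle 17: I5 RO
cycle 19: I5 EX
cycle 20: I5 WR R1
cycle 22: I4 EX
cycle 23: I4 WR R4

cycle = 23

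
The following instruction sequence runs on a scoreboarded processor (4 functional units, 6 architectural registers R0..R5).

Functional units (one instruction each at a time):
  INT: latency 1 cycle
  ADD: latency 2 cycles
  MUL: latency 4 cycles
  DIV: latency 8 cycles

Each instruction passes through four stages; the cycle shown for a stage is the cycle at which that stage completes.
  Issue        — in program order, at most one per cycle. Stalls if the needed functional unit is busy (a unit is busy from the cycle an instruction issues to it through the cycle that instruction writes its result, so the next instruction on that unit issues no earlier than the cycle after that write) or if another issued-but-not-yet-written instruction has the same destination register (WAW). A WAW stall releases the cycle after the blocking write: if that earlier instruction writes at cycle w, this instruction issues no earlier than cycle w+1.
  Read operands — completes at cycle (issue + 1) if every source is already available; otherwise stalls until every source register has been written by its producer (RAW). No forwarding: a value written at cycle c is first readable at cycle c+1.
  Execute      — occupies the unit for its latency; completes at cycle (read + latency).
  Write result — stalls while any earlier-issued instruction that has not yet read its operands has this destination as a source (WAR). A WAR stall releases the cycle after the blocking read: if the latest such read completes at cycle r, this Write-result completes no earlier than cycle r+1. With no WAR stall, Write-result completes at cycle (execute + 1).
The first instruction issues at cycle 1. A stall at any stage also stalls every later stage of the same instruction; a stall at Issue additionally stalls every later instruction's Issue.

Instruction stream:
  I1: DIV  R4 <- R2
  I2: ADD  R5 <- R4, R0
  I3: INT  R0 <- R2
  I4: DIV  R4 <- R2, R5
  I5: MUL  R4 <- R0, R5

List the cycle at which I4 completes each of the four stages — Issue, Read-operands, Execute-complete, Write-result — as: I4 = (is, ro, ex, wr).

I1 -> (1, 2, 10, 11)
I2 -> (2, 12, 14, 15)  // RAW R4: wait I1 write@11
I3 -> (3, 4, 5, 13)  // WAR R0: wait I2 read@12
I4 -> (12, 16, 24, 25)  // struct: DIV busy until I1 writes@11, RAW R5: wait I2 write@15
I5 -> (26, 27, 31, 32)  // WAW R4: wait I4 write@25

I4 = (12, 16, 24, 25)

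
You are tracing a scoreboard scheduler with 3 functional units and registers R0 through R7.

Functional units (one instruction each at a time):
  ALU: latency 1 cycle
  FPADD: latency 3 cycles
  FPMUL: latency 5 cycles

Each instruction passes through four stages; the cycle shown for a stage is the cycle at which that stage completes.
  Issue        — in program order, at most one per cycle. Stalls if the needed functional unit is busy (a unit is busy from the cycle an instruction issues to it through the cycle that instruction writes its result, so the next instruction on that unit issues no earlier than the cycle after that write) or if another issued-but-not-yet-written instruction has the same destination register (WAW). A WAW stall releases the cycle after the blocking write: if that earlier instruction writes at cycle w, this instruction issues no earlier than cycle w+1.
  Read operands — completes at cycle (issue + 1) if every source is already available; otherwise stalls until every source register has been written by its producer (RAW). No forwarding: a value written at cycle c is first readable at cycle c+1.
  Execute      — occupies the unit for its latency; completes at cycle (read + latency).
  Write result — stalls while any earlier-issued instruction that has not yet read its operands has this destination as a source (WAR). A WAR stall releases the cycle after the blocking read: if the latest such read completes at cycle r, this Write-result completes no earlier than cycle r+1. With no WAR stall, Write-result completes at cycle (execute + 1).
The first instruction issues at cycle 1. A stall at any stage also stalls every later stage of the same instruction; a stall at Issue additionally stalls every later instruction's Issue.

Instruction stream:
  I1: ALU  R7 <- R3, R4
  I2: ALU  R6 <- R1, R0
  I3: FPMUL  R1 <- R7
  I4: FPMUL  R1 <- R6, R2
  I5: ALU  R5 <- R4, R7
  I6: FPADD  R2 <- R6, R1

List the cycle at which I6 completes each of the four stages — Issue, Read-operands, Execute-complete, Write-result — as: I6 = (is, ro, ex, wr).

[1] I1 dispatched to ALU
[2] I1 operands ready
[3] I1 complete
[4] R7←I1
[5] I2 dispatched to ALU
[6] I2 operands ready · I3 dispatched to FPMUL
[7] I2 complete · I3 operands ready
[8] R6←I2
[12] I3 complete
[13] R1←I3
[14] I4 dispatched to FPMUL
[15] I4 operands ready · I5 dispatched to ALU
[16] I5 operands ready · I6 dispatched to FPADD
[17] I5 complete
[18] R5←I5
[20] I4 complete
[21] R1←I4
[22] I6 operands ready
[25] I6 complete
[26] R2←I6

I6 = (16, 22, 25, 26)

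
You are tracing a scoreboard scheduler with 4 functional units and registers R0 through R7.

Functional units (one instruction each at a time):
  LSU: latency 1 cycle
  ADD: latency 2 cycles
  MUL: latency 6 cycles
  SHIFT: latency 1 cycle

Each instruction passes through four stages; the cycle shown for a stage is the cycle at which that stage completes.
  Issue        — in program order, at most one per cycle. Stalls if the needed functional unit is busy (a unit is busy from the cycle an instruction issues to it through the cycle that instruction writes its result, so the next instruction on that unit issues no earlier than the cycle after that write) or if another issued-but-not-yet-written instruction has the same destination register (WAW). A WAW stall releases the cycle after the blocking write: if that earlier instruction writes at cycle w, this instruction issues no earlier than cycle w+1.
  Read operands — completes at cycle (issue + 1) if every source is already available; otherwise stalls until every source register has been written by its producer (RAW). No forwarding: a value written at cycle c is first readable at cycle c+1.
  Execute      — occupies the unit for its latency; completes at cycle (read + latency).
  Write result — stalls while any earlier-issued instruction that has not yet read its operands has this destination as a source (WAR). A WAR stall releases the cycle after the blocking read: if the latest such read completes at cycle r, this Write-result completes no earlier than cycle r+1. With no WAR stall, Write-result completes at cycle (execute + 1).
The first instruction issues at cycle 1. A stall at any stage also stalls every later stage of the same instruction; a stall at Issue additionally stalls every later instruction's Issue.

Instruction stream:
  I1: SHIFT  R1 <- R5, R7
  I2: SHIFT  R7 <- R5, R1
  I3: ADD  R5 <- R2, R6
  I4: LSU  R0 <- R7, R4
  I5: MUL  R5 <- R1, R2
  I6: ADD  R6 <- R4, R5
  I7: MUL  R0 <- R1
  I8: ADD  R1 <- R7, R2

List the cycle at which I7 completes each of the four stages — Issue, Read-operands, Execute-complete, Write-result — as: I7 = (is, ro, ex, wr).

[I1] 1/2/3/4
[I2] 5/6/7/8  (struct: SHIFT busy until I1 writes@4)
[I3] 6/7/9/10
[I4] 7/9/10/11  (RAW R7: wait I2 write@8)
[I5] 11/12/18/19  (WAW R5: wait I3 write@10)
[I6] 12/20/22/23  (RAW R5: wait I5 write@19)
[I7] 20/21/27/28  (struct: MUL busy until I5 writes@19)
[I8] 24/25/27/28  (struct: ADD busy until I6 writes@23)

I7 = (20, 21, 27, 28)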